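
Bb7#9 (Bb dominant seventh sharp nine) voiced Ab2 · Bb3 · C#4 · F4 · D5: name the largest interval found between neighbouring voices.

Adjacent intervals: Ab2→Bb3 = major ninth; Bb3→C#4 = augmented second; C#4→F4 = diminished fourth; F4→D5 = major sixth.
The largest is Ab2 to Bb3, a major ninth (14 semitones).

M9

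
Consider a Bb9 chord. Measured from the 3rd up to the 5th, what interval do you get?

m3

Bb9 (Bb dominant ninth) is spelled Bb D F Ab C.
That puts D below F.
D up to F is 3 semitones, a half step narrower than a major third, so the interval is minor.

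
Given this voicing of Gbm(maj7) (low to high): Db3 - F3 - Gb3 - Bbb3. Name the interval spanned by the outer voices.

minor sixth

The outer voices are Db3 and Bbb3.
6 letter names make it a sixth; at 8 semitones (a half step narrower than major) the quality is minor.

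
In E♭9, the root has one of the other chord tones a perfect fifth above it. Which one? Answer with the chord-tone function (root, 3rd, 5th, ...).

5th

Spelling the chord: E♭–G–B♭–D♭–F.
The root is E♭. A perfect fifth above E♭ is B♭.
B♭ is the chord's 5th.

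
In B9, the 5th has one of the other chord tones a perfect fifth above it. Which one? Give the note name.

B dominant ninth is spelled B D♯ F♯ A C♯.
The 5th is F♯. A perfect fifth above F♯ is C♯.
C♯ is the chord's 9th.

C#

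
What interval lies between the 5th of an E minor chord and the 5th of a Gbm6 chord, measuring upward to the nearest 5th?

diminished third

E minor has B as its 5th, and Gbm6 has Db as its 5th.
B up to Db is 2 semitones, a whole step narrower than a major third, so the interval is diminished.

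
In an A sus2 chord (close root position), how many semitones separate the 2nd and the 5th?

Asus2 (A sus2): A-B-E.
B to E is a perfect fourth: 5 semitones.

5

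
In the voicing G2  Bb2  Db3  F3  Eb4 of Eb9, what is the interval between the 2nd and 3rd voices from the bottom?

minor 3rd

Those voices are Bb2 and Db3.
Bb up to Db is 3 semitones, a half step narrower than a major third, so the interval is minor.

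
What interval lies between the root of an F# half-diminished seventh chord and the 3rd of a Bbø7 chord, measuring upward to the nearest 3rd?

d6

F# half-diminished seventh has F# as its root, and Bbø7 has Db as its 3rd.
From F# to Db: 7 semitones over a sixth = diminished.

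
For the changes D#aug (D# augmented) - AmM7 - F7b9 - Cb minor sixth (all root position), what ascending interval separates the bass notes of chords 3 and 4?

diminished 5th

The roots are F and Cb.
5 letter names make it a fifth; at 6 semitones (a half step narrower than perfect) the quality is diminished.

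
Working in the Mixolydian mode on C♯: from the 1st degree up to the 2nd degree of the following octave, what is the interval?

major ninth

Spelling the Mixolydian mode on C♯: C♯ D♯ E♯ F♯ G♯ A♯ B.
So we need the interval from C♯ up to D♯.
Counting 9 letters and 14 half steps from C♯ gives a major ninth.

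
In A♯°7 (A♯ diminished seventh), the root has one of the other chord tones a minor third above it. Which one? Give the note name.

A♯dim7 (A♯ diminished seventh) is spelled A♯ C♯ E G.
The root is A♯. A minor third above A♯ is C♯.
C♯ is the chord's 3rd.

C#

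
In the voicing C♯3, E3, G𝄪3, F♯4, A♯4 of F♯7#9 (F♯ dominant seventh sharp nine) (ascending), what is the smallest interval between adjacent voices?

minor third

Adjacent intervals: C♯3→E3 = minor third; E3→G𝄪3 = augmented third; G𝄪3→F♯4 = diminished seventh; F♯4→A♯4 = major third.
The smallest is C♯3 to E3, a minor third (3 semitones).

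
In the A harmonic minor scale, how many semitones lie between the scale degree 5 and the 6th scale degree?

1

The scale is A B C D E F G#.
E up to F is a minor second — 1 semitone.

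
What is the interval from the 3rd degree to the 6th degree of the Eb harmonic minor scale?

Eb harmonic minor: Eb F Gb Ab Bb Cb D.
3rd degree = Gb; degree 6 = Cb.
Counting 4 letters and 5 half steps from Gb gives a perfect fourth.

perfect 4th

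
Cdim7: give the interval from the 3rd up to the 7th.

C diminished seventh: C-Eb-Gb-Bbb.
That puts Eb below Bbb.
From Eb to Bbb: 6 semitones over a fifth = diminished.

diminished 5th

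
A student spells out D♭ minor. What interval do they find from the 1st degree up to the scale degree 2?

major second

D♭ natural minor: D♭ E♭ F♭ G♭ A♭ B𝄫 C♭.
The 1st degree is D♭ and the degree 2 is E♭.
D♭ up to E♭ spans 2 letter names and 2 semitones — a major second.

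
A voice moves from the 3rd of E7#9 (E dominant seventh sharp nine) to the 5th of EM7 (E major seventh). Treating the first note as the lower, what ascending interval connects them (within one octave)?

minor third

E7#9 (E dominant seventh sharp nine) has G♯ as its 3rd, and EM7 (E major seventh) has B as its 5th.
G♯ up to B is 3 semitones, a half step narrower than a major third, so the interval is minor.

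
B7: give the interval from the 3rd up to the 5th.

B7 is spelled B, D♯, F♯, A.
The 3rd is D♯ and the 5th is F♯.
D♯ up to F♯ is 3 semitones, a half step narrower than a major third, so the interval is minor.

minor third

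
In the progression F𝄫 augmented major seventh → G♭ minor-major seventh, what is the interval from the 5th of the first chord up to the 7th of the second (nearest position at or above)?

A4

F𝄫 augmented major seventh has C♭ as its 5th, and G♭ minor-major seventh has F as its 7th.
C♭ up to F is 6 semitones, a half step wider than a perfect fourth, so the interval is augmented.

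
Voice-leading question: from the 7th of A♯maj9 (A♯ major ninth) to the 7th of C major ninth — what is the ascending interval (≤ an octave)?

diminished third

The 7th of A♯maj9 (A♯ major ninth) is G𝄪; the 7th of C major ninth is B.
3 letter names make it a third; at 2 semitones (a whole step narrower than major) the quality is diminished.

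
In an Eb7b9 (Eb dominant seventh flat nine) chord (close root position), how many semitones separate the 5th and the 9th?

Spelling the chord: Eb, G, Bb, Db, Fb.
Bb to Fb is a diminished fifth: 6 semitones.

6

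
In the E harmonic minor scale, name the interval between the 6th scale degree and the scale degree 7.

A2

The scale runs E F♯ G A B C D♯.
6th scale degree = C; degree 7 = D♯.
2 letter names make it a second; at 3 semitones (a half step wider than major) the quality is augmented.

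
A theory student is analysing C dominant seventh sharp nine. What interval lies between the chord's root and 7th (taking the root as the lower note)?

minor seventh

The chord tones of C7#9 are C–E–G–B♭–D♯.
So we need the interval from C up to B♭.
7 letter names make it a seventh; at 10 semitones (a half step narrower than major) the quality is minor.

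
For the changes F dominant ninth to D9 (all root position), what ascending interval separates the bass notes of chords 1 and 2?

The roots are F and D.
From F to D is 9 semitones, exactly the major sixth.

major sixth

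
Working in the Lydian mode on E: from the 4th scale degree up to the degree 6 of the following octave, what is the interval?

E lydian: E F# G# A# B C# D#.
So we need the interval from A# up to C#.
A# up to C# is 15 semitones, a half step narrower than a major tenth, so the interval is minor.

minor tenth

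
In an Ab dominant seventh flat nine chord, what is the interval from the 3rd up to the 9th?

d7

Ab7b9: Ab-C-Eb-Gb-Bbb.
3rd = C; 9th = Bbb.
7 letter names make it a seventh; at 9 semitones (a whole step narrower than major) the quality is diminished.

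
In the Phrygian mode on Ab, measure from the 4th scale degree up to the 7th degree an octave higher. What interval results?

The scale runs Ab Bbb Cb Db Eb Fb Gb.
That puts Db below Gb.
Db up to Gb spans 11 letter names and 17 semitones — a perfect eleventh.

perfect eleventh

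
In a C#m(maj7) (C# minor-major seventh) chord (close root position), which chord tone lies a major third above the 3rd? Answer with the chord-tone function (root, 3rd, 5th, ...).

C#m(maj7) (C# minor-major seventh) is spelled C#-E-G#-B#.
The 3rd is E. A major third above E is G#.
G# is the chord's 5th.

5th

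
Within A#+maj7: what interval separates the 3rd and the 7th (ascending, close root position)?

perfect fifth

Spelling the chord: A# C## E## G##.
3rd = C##; 7th = G##.
From C## to G## is 7 semitones, exactly the perfect fifth.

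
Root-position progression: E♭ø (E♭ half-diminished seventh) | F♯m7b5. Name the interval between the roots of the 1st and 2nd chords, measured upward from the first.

The roots are E♭ and F♯.
2 letter names make it a second; at 3 semitones (a half step wider than major) the quality is augmented.

augmented 2nd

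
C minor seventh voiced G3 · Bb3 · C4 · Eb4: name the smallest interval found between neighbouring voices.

Adjacent intervals: G3→Bb3 = minor third; Bb3→C4 = major second; C4→Eb4 = minor third.
The smallest is Bb3 to C4, a major second (2 semitones).

M2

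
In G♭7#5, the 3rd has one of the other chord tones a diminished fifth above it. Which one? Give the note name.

Fb

G♭ augmented seventh: G♭-B♭-D-F♭.
The 3rd is B♭. A diminished fifth above B♭ is F♭.
F♭ is the chord's 7th.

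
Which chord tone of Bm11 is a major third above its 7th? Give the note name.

Bm11 (B minor eleventh): B, D, F♯, A, C♯, E.
The 7th is A. A major third above A is C♯.
C♯ is the chord's 9th.

C#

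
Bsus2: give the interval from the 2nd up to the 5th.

Bsus2 (B sus2): B–C#–F#.
So we need the interval from C# up to F#.
Counting 4 letters and 5 half steps from C# gives a perfect fourth.

perfect fourth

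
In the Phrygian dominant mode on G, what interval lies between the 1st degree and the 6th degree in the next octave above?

The scale runs G A♭ B C D E♭ F.
So we need the interval from G up to E♭.
G up to E♭ is 20 semitones, a half step narrower than a major thirteenth, so the interval is minor.

m13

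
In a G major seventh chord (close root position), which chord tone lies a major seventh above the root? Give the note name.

GM7: G–B–D–F#.
The root is G. A major seventh above G is F#.
F# is the chord's 7th.

F#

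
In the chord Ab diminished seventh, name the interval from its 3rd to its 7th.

diminished fifth

Spelling the chord: Ab-Cb-Ebb-Gbb.
That puts Cb below Gbb.
From Cb to Gbb: 6 semitones over a fifth = diminished.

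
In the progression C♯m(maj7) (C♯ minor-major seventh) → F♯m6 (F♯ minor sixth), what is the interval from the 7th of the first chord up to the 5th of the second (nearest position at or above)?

C♯m(maj7) (C♯ minor-major seventh) has B♯ as its 7th, and F♯m6 (F♯ minor sixth) has C♯ as its 5th.
From B♯ to C♯: 1 semitone over a second = minor.

minor second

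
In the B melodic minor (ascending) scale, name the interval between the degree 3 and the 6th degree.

B melodic minor: B C♯ D E F♯ G♯ A♯.
The degree 3 is D and the degree 6 is G♯.
D up to G♯ is 6 semitones, a half step wider than a perfect fourth, so the interval is augmented.

augmented fourth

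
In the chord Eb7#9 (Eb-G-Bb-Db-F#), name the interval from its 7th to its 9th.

augmented 3rd

So we need the interval from Db up to F#.
3 letter names make it a third; at 5 semitones (a half step wider than major) the quality is augmented.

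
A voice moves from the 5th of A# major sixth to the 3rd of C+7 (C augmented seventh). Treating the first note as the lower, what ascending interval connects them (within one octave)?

diminished 8th

A# major sixth has E# as its 5th, and C+7 (C augmented seventh) has E as its 3rd.
From E# to E: 11 semitones over an octave = diminished.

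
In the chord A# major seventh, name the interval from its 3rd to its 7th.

The chord tones of A#maj7 are A#-C##-E#-G##.
That puts C## below G##.
From C## to G## is 7 semitones, exactly the perfect fifth.

perfect fifth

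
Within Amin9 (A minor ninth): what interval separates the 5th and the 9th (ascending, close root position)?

Am9 is spelled A-C-E-G-B.
5th = E; 9th = B.
From E to B is 7 semitones, exactly the perfect fifth.

perfect fifth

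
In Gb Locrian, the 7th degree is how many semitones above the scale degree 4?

The scale is Gb Abb Bbb Cb Dbb Ebb Fb.
Cb up to Fb is a perfect fourth — 5 semitones.

5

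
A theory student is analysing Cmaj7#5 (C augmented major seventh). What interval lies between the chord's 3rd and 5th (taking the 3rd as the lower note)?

C+maj7 is spelled C-E-G#-B.
So we need the interval from E up to G#.
E up to G# spans 3 letter names and 4 semitones — a major third.

M3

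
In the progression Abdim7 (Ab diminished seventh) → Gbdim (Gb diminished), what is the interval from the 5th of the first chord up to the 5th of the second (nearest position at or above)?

minor 7th

Abdim7 (Ab diminished seventh) has Ebb as its 5th, and Gbdim (Gb diminished) has Dbb as its 5th.
Ebb up to Dbb is 10 semitones, a half step narrower than a major seventh, so the interval is minor.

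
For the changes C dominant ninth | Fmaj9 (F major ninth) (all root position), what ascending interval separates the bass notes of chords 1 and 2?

The roots are C and F.
Counting 4 letters and 5 half steps from C gives a perfect fourth.

perfect fourth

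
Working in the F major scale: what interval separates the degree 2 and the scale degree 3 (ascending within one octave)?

F major: F G A B♭ C D E.
That puts G below A.
Counting 2 letters and 2 half steps from G gives a major second.

major 2nd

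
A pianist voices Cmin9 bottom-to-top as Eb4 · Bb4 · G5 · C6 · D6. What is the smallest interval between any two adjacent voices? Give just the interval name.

Adjacent intervals: Eb4→Bb4 = perfect fifth; Bb4→G5 = major sixth; G5→C6 = perfect fourth; C6→D6 = major second.
The smallest is C6 to D6, a major second (2 semitones).

major second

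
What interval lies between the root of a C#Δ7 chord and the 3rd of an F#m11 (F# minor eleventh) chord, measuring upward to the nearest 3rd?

The root of C#Δ7 is C#; the 3rd of F#m11 (F# minor eleventh) is A.
From C# to A: 8 semitones over a sixth = minor.

minor 6th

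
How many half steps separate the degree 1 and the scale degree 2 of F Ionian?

The scale is F G A Bb C D E.
F up to G is a major second — 2 semitones.

2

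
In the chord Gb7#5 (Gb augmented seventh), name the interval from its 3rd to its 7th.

Spelling the chord: Gb–Bb–D–Fb.
So we need the interval from Bb up to Fb.
From Bb to Fb: 6 semitones over a fifth = diminished.
That tritone between 3rd and 7th is what gives the dominant seventh its pull toward resolution.

d5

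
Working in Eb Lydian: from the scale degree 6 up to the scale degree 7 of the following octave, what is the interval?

major ninth

Spelling Eb Lydian: Eb F G A Bb C D.
That puts C below D.
C up to D spans 9 letter names and 14 semitones — a major ninth.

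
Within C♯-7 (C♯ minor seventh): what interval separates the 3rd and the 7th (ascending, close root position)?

C♯min7 (C♯ minor seventh): C♯, E, G♯, B.
So we need the interval from E up to B.
Counting 5 letters and 7 half steps from E gives a perfect fifth.

perfect fifth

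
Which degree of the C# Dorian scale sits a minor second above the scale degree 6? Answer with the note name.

The scale is C# D# E F# G# A# B.
The scale degree 6 is A#; a minor second above that is B — scale degree 7.

B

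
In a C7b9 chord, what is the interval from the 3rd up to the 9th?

C dominant seventh flat nine is spelled C, E, G, B♭, D♭.
The 3rd is E and the 9th is D♭.
7 letter names make it a seventh; at 9 semitones (a whole step narrower than major) the quality is diminished.

diminished seventh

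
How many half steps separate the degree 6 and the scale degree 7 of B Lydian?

The scale is B C# D# E# F# G# A#.
G# up to A# is a major second — 2 semitones.

2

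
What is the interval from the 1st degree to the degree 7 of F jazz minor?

The scale runs F G Ab Bb C D E.
The 1st degree is F and the 7th degree is E.
From F to E is 11 semitones, exactly the major seventh.

major seventh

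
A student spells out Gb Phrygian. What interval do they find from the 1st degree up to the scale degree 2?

minor 2nd

The scale runs Gb Abb Bbb Cb Db Ebb Fb.
1st degree = Gb; scale degree 2 = Abb.
Gb up to Abb is 1 semitone, a half step narrower than a major second, so the interval is minor.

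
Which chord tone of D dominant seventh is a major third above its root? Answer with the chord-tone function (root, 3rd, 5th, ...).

3rd

D7 is spelled D–F#–A–C.
The root is D. A major third above D is F#.
F# is the chord's 3rd.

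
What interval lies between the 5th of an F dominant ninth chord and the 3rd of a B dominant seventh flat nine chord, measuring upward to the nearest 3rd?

F dominant ninth has C as its 5th, and B dominant seventh flat nine has D# as its 3rd.
C up to D# is 3 semitones, a half step wider than a major second, so the interval is augmented.

augmented second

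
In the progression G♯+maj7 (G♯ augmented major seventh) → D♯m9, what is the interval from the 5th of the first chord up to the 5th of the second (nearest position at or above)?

G♯+maj7 (G♯ augmented major seventh) has D𝄪 as its 5th, and D♯m9 has A♯ as its 5th.
D𝄪 up to A♯ is 6 semitones, a half step narrower than a perfect fifth, so the interval is diminished.

diminished 5th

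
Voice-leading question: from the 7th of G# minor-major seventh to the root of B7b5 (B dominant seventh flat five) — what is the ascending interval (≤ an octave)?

G# minor-major seventh has F## as its 7th, and B7b5 (B dominant seventh flat five) has B as its root.
From F## to B: 4 semitones over a fourth = diminished.

diminished 4th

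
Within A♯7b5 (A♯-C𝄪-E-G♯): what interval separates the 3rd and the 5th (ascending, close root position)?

diminished third

That puts C𝄪 below E.
3 letter names make it a third; at 2 semitones (a whole step narrower than major) the quality is diminished.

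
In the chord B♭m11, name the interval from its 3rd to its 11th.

M9

Spelling the chord: B♭ D♭ F A♭ C E♭.
So we need the interval from D♭ up to E♭.
From D♭ to E♭ is 14 semitones, exactly the major ninth.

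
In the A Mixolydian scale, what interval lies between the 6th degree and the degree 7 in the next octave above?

minor ninth

A mixolydian: A B C# D E F# G.
So we need the interval from F# up to G.
From F# to G: 13 semitones over a ninth = minor.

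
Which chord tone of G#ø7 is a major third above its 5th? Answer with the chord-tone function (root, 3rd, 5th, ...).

Spelling the chord: G#-B-D-F#.
The 5th is D. A major third above D is F#.
F# is the chord's 7th.

7th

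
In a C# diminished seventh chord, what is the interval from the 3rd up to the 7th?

The chord tones of C#dim7 are C#, E, G, Bb.
3rd = E; 7th = Bb.
5 letter names make it a fifth; at 6 semitones (a half step narrower than perfect) the quality is diminished.

diminished fifth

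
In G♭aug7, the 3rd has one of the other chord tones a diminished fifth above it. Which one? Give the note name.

G♭aug7 (G♭ augmented seventh) is spelled G♭ B♭ D F♭.
The 3rd is B♭. A diminished fifth above B♭ is F♭.
F♭ is the chord's 7th.

Fb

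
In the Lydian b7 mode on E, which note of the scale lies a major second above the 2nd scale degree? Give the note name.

The scale is E F♯ G♯ A♯ B C♯ D.
The 2nd scale degree is F♯; a major second above that is G♯ — scale degree 3.

G#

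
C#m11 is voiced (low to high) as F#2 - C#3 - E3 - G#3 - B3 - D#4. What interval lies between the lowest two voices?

perfect 5th

Those voices are F#2 and C#3.
From F# to C# is 7 semitones, exactly the perfect fifth.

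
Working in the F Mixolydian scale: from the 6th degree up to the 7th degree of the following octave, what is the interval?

minor ninth

The scale runs F G A B♭ C D E♭.
The 6th degree is D and the 7th degree (up an octave) is E♭.
D up to E♭ is 13 semitones, a half step narrower than a major ninth, so the interval is minor.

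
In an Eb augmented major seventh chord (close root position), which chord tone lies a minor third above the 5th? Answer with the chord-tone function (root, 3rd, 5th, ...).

Eb augmented major seventh: Eb-G-B-D.
The 5th is B. A minor third above B is D.
D is the chord's 7th.

7th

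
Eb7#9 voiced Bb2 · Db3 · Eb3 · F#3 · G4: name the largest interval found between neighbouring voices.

Adjacent intervals: Bb2→Db3 = minor third; Db3→Eb3 = major second; Eb3→F#3 = augmented second; F#3→G4 = minor ninth.
The largest is F#3 to G4, a minor ninth (13 semitones).

minor ninth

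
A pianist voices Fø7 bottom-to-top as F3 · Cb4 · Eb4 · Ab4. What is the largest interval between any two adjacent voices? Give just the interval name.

diminished fifth

Adjacent intervals: F3→Cb4 = diminished fifth; Cb4→Eb4 = major third; Eb4→Ab4 = perfect fourth.
The largest is F3 to Cb4, a diminished fifth (6 semitones).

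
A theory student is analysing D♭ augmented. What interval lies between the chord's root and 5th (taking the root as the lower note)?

A5

The chord tones of D♭ augmented are D♭–F–A.
That puts D♭ below A.
From D♭ to A: 8 semitones over a fifth = augmented.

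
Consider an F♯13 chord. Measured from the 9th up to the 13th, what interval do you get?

perfect fifth

F♯ dominant thirteenth: F♯–A♯–C♯–E–G♯–D♯.
So we need the interval from G♯ up to D♯.
Counting 5 letters and 7 half steps from G♯ gives a perfect fifth.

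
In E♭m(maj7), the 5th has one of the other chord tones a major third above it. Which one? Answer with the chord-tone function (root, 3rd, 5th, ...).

7th

E♭ minor-major seventh: E♭-G♭-B♭-D.
The 5th is B♭. A major third above B♭ is D.
D is the chord's 7th.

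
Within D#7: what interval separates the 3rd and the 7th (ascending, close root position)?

d5

D# dominant seventh: D#–F##–A#–C#.
3rd = F##; 7th = C#.
F## up to C# is 6 semitones, a half step narrower than a perfect fifth, so the interval is diminished.
That tritone between 3rd and 7th is what gives the dominant seventh its pull toward resolution.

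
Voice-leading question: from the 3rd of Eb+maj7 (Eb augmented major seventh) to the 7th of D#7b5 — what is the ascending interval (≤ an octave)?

The 3rd of Eb+maj7 (Eb augmented major seventh) is G; the 7th of D#7b5 is C#.
4 letter names make it a fourth; at 6 semitones (a half step wider than perfect) the quality is augmented.

A4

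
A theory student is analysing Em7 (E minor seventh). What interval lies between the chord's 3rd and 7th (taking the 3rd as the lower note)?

perfect fifth

Emin7: E, G, B, D.
That puts G below D.
G up to D spans 5 letter names and 7 semitones — a perfect fifth.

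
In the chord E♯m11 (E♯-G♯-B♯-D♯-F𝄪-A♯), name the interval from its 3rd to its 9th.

major 7th

The 3rd is G♯ and the 9th is F𝄪.
Counting 7 letters and 11 half steps from G♯ gives a major seventh.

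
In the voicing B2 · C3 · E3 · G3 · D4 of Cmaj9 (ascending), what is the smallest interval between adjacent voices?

Adjacent intervals: B2→C3 = minor second; C3→E3 = major third; E3→G3 = minor third; G3→D4 = perfect fifth.
The smallest is B2 to C3, a minor second (1 semitone).

minor second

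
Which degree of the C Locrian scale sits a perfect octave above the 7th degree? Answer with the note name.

Bb

The scale is C Db Eb F Gb Ab Bb.
The 7th degree is Bb; a perfect octave above that is Bb — scale degree 7.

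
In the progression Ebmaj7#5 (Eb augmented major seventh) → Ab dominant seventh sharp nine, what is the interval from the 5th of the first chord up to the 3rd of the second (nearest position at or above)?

m2

The 5th of Ebmaj7#5 (Eb augmented major seventh) is B; the 3rd of Ab dominant seventh sharp nine is C.
From B to C: 1 semitone over a second = minor.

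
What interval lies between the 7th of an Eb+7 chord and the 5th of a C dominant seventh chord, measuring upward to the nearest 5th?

A4

The 7th of Eb+7 is Db; the 5th of C dominant seventh is G.
From Db to G: 6 semitones over a fourth = augmented.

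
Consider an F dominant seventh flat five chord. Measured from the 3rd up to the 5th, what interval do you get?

The chord tones of F7b5 (F dominant seventh flat five) are F, A, C♭, E♭.
That puts A below C♭.
From A to C♭: 2 semitones over a third = diminished.

diminished third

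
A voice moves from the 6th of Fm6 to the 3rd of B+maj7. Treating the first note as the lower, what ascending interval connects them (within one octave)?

Fm6 has D as its 6th, and B+maj7 has D# as its 3rd.
D up to D# is 1 semitone, a half step wider than a perfect unison, so the interval is augmented.

A1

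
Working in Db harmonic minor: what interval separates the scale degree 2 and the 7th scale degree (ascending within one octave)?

Db harmonic minor: Db Eb Fb Gb Ab Bbb C.
That puts Eb below C.
Counting 6 letters and 9 half steps from Eb gives a major sixth.

major sixth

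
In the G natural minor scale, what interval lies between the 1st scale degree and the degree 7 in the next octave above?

minor fourteenth

The scale runs G A B♭ C D E♭ F.
So we need the interval from G up to F.
From G to F: 22 semitones over a fourteenth = minor.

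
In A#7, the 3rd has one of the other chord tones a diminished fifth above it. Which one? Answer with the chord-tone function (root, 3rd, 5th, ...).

The chord tones of A#7 are A#–C##–E#–G#.
The 3rd is C##. A diminished fifth above C## is G#.
G# is the chord's 7th.

7th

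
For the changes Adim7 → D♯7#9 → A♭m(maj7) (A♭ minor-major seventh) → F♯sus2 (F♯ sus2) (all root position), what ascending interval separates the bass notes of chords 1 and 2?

The roots are A and D♯.
From A to D♯: 6 semitones over a fourth = augmented.

A4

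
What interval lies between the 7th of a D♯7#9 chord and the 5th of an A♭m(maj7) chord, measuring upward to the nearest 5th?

D♯7#9 has C♯ as its 7th, and A♭m(maj7) has E♭ as its 5th.
C♯ up to E♭ is 2 semitones, a whole step narrower than a major third, so the interval is diminished.

diminished third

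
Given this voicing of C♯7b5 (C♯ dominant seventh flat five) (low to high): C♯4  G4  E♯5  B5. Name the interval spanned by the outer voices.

The outer voices are C♯4 and B5.
14 letter names make it a fourteenth; at 22 semitones (a half step narrower than major) the quality is minor.

minor fourteenth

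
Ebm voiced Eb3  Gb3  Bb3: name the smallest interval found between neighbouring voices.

minor third

Adjacent intervals: Eb3→Gb3 = minor third; Gb3→Bb3 = major third.
The smallest is Eb3 to Gb3, a minor third (3 semitones).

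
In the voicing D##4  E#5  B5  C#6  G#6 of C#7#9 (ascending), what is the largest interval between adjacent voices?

m9

Adjacent intervals: D##4→E#5 = minor ninth; E#5→B5 = diminished fifth; B5→C#6 = major second; C#6→G#6 = perfect fifth.
The largest is D##4 to E#5, a minor ninth (13 semitones).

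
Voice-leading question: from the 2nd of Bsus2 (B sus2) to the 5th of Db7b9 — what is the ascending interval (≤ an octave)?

diminished 6th

Bsus2 (B sus2) has C# as its 2nd, and Db7b9 has Ab as its 5th.
C# up to Ab is 7 semitones, a whole step narrower than a major sixth, so the interval is diminished.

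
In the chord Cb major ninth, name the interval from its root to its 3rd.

major third

The chord tones of Cbmaj9 (Cb major ninth) are Cb Eb Gb Bb Db.
So we need the interval from Cb up to Eb.
Cb up to Eb spans 3 letter names and 4 semitones — a major third.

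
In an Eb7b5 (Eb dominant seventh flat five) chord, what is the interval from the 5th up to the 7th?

Eb7b5 is spelled Eb, G, Bbb, Db.
The 5th is Bbb and the 7th is Db.
From Bbb to Db is 4 semitones, exactly the major third.

major third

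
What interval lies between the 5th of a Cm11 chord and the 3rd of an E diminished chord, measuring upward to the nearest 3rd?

Cm11 has G as its 5th, and E diminished has G as its 3rd.
From G to G is 0 semitones, exactly the perfect unison.

perfect unison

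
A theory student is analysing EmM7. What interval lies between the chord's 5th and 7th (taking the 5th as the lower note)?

major third

Em(maj7): E-G-B-D#.
So we need the interval from B up to D#.
B up to D# spans 3 letter names and 4 semitones — a major third.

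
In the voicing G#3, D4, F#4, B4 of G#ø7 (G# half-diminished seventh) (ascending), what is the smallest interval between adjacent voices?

Adjacent intervals: G#3→D4 = diminished fifth; D4→F#4 = major third; F#4→B4 = perfect fourth.
The smallest is D4 to F#4, a major third (4 semitones).

major third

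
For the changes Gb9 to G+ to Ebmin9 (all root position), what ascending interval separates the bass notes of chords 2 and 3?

m6

The roots are G and Eb.
From G to Eb: 8 semitones over a sixth = minor.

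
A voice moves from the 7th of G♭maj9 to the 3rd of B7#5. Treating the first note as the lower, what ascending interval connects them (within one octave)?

The 7th of G♭maj9 is F; the 3rd of B7#5 is D♯.
From F to D♯: 10 semitones over a sixth = augmented.

augmented sixth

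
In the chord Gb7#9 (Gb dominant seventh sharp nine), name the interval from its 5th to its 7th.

Spelling the chord: Gb-Bb-Db-Fb-A.
5th = Db; 7th = Fb.
From Db to Fb: 3 semitones over a third = minor.

minor third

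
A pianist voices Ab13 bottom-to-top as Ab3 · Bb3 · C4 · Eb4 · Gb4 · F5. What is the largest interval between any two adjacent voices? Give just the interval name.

major 7th

Adjacent intervals: Ab3→Bb3 = major second; Bb3→C4 = major second; C4→Eb4 = minor third; Eb4→Gb4 = minor third; Gb4→F5 = major seventh.
The largest is Gb4 to F5, a major seventh (11 semitones).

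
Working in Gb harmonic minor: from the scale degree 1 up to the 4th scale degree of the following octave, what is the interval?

perfect eleventh

The scale runs Gb Ab Bbb Cb Db Ebb F.
The scale degree 1 is Gb and the 4th degree (up an octave) is Cb.
Counting 11 letters and 17 half steps from Gb gives a perfect eleventh.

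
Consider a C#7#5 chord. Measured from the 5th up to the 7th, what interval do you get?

diminished third

C# augmented seventh: C# E# G## B.
The 5th is G## and the 7th is B.
G## up to B is 2 semitones, a whole step narrower than a major third, so the interval is diminished.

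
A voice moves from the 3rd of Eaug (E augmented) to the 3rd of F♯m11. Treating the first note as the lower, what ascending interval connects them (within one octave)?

Eaug (E augmented) has G♯ as its 3rd, and F♯m11 has A as its 3rd.
2 letter names make it a second; at 1 semitone (a half step narrower than major) the quality is minor.

minor second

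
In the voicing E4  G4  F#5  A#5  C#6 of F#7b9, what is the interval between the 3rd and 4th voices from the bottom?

Those voices are F#5 and A#5.
From F# to A# is 4 semitones, exactly the major third.

M3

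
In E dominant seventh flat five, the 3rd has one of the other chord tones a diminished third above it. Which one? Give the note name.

Bb

The chord tones of E7b5 (E dominant seventh flat five) are E, G#, Bb, D.
The 3rd is G#. A diminished third above G# is Bb.
Bb is the chord's 5th.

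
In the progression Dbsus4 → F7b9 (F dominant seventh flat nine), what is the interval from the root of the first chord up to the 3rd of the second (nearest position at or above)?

The root of Dbsus4 is Db; the 3rd of F7b9 (F dominant seventh flat nine) is A.
5 letter names make it a fifth; at 8 semitones (a half step wider than perfect) the quality is augmented.

augmented fifth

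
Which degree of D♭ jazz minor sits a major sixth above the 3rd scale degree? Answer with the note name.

The scale is D♭ E♭ F♭ G♭ A♭ B♭ C.
The 3rd scale degree is F♭; a major sixth above that is D♭ — scale degree 1.

Db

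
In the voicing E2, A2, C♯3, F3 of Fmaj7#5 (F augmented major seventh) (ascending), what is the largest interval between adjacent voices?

Adjacent intervals: E2→A2 = perfect fourth; A2→C♯3 = major third; C♯3→F3 = diminished fourth.
The largest is E2 to A2, a perfect fourth (5 semitones).

perfect fourth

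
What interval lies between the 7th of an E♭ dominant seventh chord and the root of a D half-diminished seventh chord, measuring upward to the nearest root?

The 7th of E♭ dominant seventh is D♭; the root of D half-diminished seventh is D.
D♭ up to D is 1 semitone, a half step wider than a perfect unison, so the interval is augmented.

augmented unison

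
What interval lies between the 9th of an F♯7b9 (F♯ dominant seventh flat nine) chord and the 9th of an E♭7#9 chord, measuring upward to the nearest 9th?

major seventh

The 9th of F♯7b9 (F♯ dominant seventh flat nine) is G; the 9th of E♭7#9 is F♯.
From G to F♯ is 11 semitones, exactly the major seventh.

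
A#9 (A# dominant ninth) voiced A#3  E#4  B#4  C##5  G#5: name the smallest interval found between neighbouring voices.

Adjacent intervals: A#3→E#4 = perfect fifth; E#4→B#4 = perfect fifth; B#4→C##5 = major second; C##5→G#5 = diminished fifth.
The smallest is B#4 to C##5, a major second (2 semitones).

major second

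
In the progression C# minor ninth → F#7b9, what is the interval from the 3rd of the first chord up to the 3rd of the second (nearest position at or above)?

C# minor ninth has E as its 3rd, and F#7b9 has A# as its 3rd.
4 letter names make it a fourth; at 6 semitones (a half step wider than perfect) the quality is augmented.

augmented fourth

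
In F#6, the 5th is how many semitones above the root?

7

F#6: F#, A#, C#, D#.
F# to C# is a perfect fifth: 7 semitones.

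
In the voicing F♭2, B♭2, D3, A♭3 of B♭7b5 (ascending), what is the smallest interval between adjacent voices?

Adjacent intervals: F♭2→B♭2 = augmented fourth; B♭2→D3 = major third; D3→A♭3 = diminished fifth.
The smallest is B♭2 to D3, a major third (4 semitones).

major third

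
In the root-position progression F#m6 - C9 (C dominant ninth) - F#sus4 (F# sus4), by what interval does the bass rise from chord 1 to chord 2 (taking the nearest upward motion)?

The roots are F# and C.
From F# to C: 6 semitones over a fifth = diminished.

diminished fifth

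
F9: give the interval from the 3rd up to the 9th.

Spelling the chord: F, A, C, E♭, G.
That puts A below G.
A up to G is 10 semitones, a half step narrower than a major seventh, so the interval is minor.

minor 7th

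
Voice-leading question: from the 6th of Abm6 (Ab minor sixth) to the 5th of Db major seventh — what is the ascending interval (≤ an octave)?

The 6th of Abm6 (Ab minor sixth) is F; the 5th of Db major seventh is Ab.
F up to Ab is 3 semitones, a half step narrower than a major third, so the interval is minor.

minor third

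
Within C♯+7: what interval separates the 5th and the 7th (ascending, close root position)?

diminished 3rd

The chord tones of C♯+7 are C♯, E♯, G𝄪, B.
That puts G𝄪 below B.
3 letter names make it a third; at 2 semitones (a whole step narrower than major) the quality is diminished.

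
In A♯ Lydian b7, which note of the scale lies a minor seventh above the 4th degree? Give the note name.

C##

The scale is A♯ B♯ C𝄪 D𝄪 E♯ F𝄪 G♯.
The 4th degree is D𝄪; a minor seventh above that is C𝄪 — scale degree 3.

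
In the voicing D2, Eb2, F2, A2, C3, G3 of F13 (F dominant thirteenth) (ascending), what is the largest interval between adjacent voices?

perfect 5th

Adjacent intervals: D2→Eb2 = minor second; Eb2→F2 = major second; F2→A2 = major third; A2→C3 = minor third; C3→G3 = perfect fifth.
The largest is C3 to G3, a perfect fifth (7 semitones).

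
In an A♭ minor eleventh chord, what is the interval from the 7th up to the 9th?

major 3rd

The chord tones of A♭ minor eleventh are A♭, C♭, E♭, G♭, B♭, D♭.
7th = G♭; 9th = B♭.
G♭ up to B♭ spans 3 letter names and 4 semitones — a major third.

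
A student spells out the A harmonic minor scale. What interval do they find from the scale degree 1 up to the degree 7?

The scale runs A B C D E F G#.
That puts A below G#.
From A to G# is 11 semitones, exactly the major seventh.

major 7th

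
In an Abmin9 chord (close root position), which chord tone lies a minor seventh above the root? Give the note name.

Gb

Spelling the chord: Ab Cb Eb Gb Bb.
The root is Ab. A minor seventh above Ab is Gb.
Gb is the chord's 7th.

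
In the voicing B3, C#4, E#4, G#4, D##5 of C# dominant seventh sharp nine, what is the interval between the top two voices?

Those voices are G#4 and D##5.
G# up to D## is 8 semitones, a half step wider than a perfect fifth, so the interval is augmented.

augmented 5th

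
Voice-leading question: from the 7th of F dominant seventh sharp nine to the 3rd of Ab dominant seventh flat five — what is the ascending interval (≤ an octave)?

F dominant seventh sharp nine has Eb as its 7th, and Ab dominant seventh flat five has C as its 3rd.
Counting 6 letters and 9 half steps from Eb gives a major sixth.

M6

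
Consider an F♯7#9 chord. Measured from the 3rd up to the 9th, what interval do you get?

major 7th

F♯7#9: F♯–A♯–C♯–E–G𝄪.
So we need the interval from A♯ up to G𝄪.
A♯ up to G𝄪 spans 7 letter names and 11 semitones — a major seventh.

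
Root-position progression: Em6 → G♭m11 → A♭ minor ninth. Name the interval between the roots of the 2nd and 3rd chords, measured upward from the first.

major second

The roots are G♭ and A♭.
Counting 2 letters and 2 half steps from G♭ gives a major second.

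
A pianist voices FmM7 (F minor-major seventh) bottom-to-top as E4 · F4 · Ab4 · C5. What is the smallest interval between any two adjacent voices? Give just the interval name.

Adjacent intervals: E4→F4 = minor second; F4→Ab4 = minor third; Ab4→C5 = major third.
The smallest is E4 to F4, a minor second (1 semitone).

minor 2nd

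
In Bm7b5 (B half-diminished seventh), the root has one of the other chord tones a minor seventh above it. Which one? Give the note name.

Spelling the chord: B–D–F–A.
The root is B. A minor seventh above B is A.
A is the chord's 7th.

A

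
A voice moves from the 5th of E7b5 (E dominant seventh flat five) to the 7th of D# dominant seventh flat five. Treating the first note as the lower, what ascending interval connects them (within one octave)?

E7b5 (E dominant seventh flat five) has Bb as its 5th, and D# dominant seventh flat five has C# as its 7th.
From Bb to C#: 3 semitones over a second = augmented.

augmented second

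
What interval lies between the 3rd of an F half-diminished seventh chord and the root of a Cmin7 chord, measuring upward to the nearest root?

major 3rd

The 3rd of F half-diminished seventh is Ab; the root of Cmin7 is C.
Counting 3 letters and 4 half steps from Ab gives a major third.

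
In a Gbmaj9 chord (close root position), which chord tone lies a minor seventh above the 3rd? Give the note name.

The chord tones of Gbmaj9 (Gb major ninth) are Gb–Bb–Db–F–Ab.
The 3rd is Bb. A minor seventh above Bb is Ab.
Ab is the chord's 9th.

Ab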